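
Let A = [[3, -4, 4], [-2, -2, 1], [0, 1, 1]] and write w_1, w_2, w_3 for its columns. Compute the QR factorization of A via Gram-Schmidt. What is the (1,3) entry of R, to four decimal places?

r_{13} = 2.7735

w_1 = (3, -2, 0); ‖w_1‖ = 3.6056, so e_1 = (0.8321, -0.5547, 0.0000).
r_{13} = e_1·w_3 = 2.7735.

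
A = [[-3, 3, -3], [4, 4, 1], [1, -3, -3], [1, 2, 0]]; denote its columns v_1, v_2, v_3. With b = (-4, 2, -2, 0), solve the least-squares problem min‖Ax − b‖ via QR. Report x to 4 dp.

x = (0.3613, -0.0974, 0.8830)

v_1 = (-3, 4, 1, 1); ‖v_1‖ = 5.1962, so q_1 = (-0.5774, 0.7698, 0.1925, 0.1925).
q_1·v_2 = (-0.5774)·3 + 0.7698·4 + 0.1925·(-3) + 0.1925·2 = 1.1547.
u_2 = v_2 − 1.1547·q_1 = (3.6667, 3.1111, -3.2222, 1.7778).
‖u_2‖ = 6.0553, so q_2 = (0.6055, 0.5138, -0.5321, 0.2936).
q_1·v_3 = (-0.5774)·(-3) + 0.7698·1 + 0.1925·(-3) + 0.1925·0 = 1.9245; q_2·v_3 = 0.6055·(-3) + 0.5138·1 + (-0.5321)·(-3) + 0.2936·0 = 0.2936.
u_3 = v_3 − 1.9245·q_1 − 0.2936·q_2 = (-2.0667, -0.6323, -3.2141, -0.4566).
‖u_3‖ = 3.9000, so q_3 = (-0.5299, -0.1621, -0.8241, -0.1171).
Qᵀb = (3.4641, -0.3303, 3.4437).
Back-substitute: x_3 = 3.4437/3.9000 = 0.8830.
x_2 = (-0.3303 − 0.2936·0.8830)/6.0553 = -0.0974.
x_1 = (3.4641 − 1.1547·(-0.0974) − 1.9245·0.8830)/5.1962 = 0.3613.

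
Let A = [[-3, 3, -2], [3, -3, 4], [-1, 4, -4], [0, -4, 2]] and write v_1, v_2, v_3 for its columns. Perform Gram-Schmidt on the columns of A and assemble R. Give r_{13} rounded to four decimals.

v_1 = (-3, 3, -1, 0); ‖v_1‖ = 4.3589, so e_1 = (-0.6882, 0.6882, -0.2294, 0.0000).
r_{13} = e_1·v_3 = 5.0471.

r_{13} = 5.0471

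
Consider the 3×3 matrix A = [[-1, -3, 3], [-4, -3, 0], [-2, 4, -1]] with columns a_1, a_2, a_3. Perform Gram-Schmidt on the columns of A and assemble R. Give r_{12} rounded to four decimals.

r_{12} = 1.5275

a_1 = (-1, -4, -2); ‖a_1‖ = 4.5826, so q_1 = (-0.2182, -0.8729, -0.4364).
r_{12} = q_1·a_2 = 1.5275.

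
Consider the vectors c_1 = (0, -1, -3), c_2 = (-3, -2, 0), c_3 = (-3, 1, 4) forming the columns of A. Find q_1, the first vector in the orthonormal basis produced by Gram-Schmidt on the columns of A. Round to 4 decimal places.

q_1 = (0.0000, -0.3162, -0.9487)

c_1 = (0, -1, -3); ‖c_1‖ = 3.1623, so q_1 = (0.0000, -0.3162, -0.9487).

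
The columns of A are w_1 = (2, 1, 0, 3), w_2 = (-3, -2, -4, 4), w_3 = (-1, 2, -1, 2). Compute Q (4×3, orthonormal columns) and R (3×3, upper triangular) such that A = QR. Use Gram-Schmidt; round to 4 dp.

w_1 = (2, 1, 0, 3); ‖w_1‖ = 3.7417, so e_1 = (0.5345, 0.2673, 0.0000, 0.8018).
e_1·w_2 = 0.5345·(-3) + 0.2673·(-2) + 0.0000·(-4) + 0.8018·4 = 1.0690.
u_2 = w_2 − 1.0690·e_1 = (-3.5714, -2.2857, -4.0000, 3.1429).
‖u_2‖ = 6.6225, so e_2 = (-0.5393, -0.3451, -0.6040, 0.4746).
e_1·w_3 = 0.5345·(-1) + 0.2673·2 + 0.0000·(-1) + 0.8018·2 = 1.6036; e_2·w_3 = (-0.5393)·(-1) + (-0.3451)·2 + (-0.6040)·(-1) + 0.4746·2 = 1.4022.
u_3 = w_3 − 1.6036·e_1 − 1.4022·e_2 = (-1.1010, 2.0554, -0.1531, 0.0489).
‖u_3‖ = 2.3372, so e_3 = (-0.4711, 0.8794, -0.0655, 0.0209).

Q = [[0.5345, -0.5393, -0.4711], [0.2673, -0.3451, 0.8794], [0.0000, -0.6040, -0.0655], [0.8018, 0.4746, 0.0209]], R = [[3.7417, 1.0690, 1.6036], [0.0000, 6.6225, 1.4022], [0.0000, 0.0000, 2.3372]]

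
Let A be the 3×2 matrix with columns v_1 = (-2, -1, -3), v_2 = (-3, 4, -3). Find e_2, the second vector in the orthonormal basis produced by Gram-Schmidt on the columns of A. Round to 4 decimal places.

e_2 = (-0.2837, 0.9504, -0.1277)

v_1 = (-2, -1, -3); ‖v_1‖ = 3.7417, so e_1 = (-0.5345, -0.2673, -0.8018).
e_1·v_2 = (-0.5345)·(-3) + (-0.2673)·4 + (-0.8018)·(-3) = 2.9399.
u_2 = v_2 − 2.9399·e_1 = (-1.4286, 4.7857, -0.6429).
‖u_2‖ = 5.0356, so e_2 = (-0.2837, 0.9504, -0.1277).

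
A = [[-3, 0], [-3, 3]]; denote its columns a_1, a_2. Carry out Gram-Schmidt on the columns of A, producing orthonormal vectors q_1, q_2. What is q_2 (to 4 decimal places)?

q_2 = (-0.7071, 0.7071)

q_1 = a_1/‖a_1‖ = (-3, -3)/4.2426 = (-0.7071, -0.7071).
r_{12} = q_1·a_2 = -2.1213.
u_2 = a_2 + 2.1213·q_1 = (-1.5000, 1.5000).
‖u_2‖ = 2.1213, so q_2 = (-0.7071, 0.7071).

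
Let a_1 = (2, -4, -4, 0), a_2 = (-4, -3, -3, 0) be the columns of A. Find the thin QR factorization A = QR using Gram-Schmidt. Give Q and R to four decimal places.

a_1 = (2, -4, -4, 0); ‖a_1‖ = 6.0000, so e_1 = (0.3333, -0.6667, -0.6667, 0.0000).
e_1·a_2 = 0.3333·(-4) + (-0.6667)·(-3) + (-0.6667)·(-3) + 0.0000·0 = 2.6667.
u_2 = a_2 − 2.6667·e_1 = (-4.8889, -1.2222, -1.2222, 0.0000).
‖u_2‖ = 5.1854, so e_2 = (-0.9428, -0.2357, -0.2357, 0.0000).

Q = [[0.3333, -0.9428], [-0.6667, -0.2357], [-0.6667, -0.2357], [0.0000, 0.0000]], R = [[6.0000, 2.6667], [0.0000, 5.1854]]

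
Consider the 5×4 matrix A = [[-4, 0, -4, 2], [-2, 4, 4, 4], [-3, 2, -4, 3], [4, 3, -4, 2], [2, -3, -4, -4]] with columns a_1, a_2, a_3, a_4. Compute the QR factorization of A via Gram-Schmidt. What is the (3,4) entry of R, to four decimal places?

q_1 = a_1/‖a_1‖ = (-4, -2, -3, 4, 2)/7.0000 = (-0.5714, -0.2857, -0.4286, 0.5714, 0.2857).
r_{12} = q_1·a_2 = -1.1429.
u_2 = a_2 + 1.1429·q_1 = (-0.6531, 3.6735, 1.5102, 3.6531, -2.6735).
‖u_2‖ = 6.0575, so q_2 = (-0.1078, 0.6064, 0.2493, 0.6031, -0.4413).
r_{13} = q_1·a_3 = -0.5714; r_{23} = q_2·a_3 = 1.2129.
u_3 = a_3 + 0.5714·q_1 − 1.2129·q_2 = (-4.1958, 3.1012, -4.5473, -4.4049, -3.3014).
‖u_3‖ = 8.8432, so q_3 = (-0.4745, 0.3507, -0.5142, -0.4981, -0.3733).
r_{34} = q_3·a_4 = -0.5917.

r_{34} = -0.5917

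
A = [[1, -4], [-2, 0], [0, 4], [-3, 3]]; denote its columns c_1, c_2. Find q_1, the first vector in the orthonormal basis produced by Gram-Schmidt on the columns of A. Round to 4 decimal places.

q_1 = (0.2673, -0.5345, 0.0000, -0.8018)

c_1 = (1, -2, 0, -3); ‖c_1‖ = 3.7417, so q_1 = (0.2673, -0.5345, 0.0000, -0.8018).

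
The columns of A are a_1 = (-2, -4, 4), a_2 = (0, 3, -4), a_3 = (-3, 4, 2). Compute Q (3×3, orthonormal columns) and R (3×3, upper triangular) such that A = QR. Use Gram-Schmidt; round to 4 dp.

a_1 = (-2, -4, 4); ‖a_1‖ = 6.0000, so q_1 = (-0.3333, -0.6667, 0.6667).
q_1·a_2 = (-0.3333)·0 + (-0.6667)·3 + 0.6667·(-4) = -4.6667.
u_2 = a_2 + 4.6667·q_1 = (-1.5556, -0.1111, -0.8889).
‖u_2‖ = 1.7951, so q_2 = (-0.8666, -0.0619, -0.4952).
q_1·a_3 = (-0.3333)·(-3) + (-0.6667)·4 + 0.6667·2 = -0.3333; q_2·a_3 = (-0.8666)·(-3) + (-0.0619)·4 + (-0.4952)·2 = 1.3618.
u_3 = a_3 + 0.3333·q_1 − 1.3618·q_2 = (-1.9310, 3.8621, 2.8966).
‖u_3‖ = 5.1995, so q_3 = (-0.3714, 0.7428, 0.5571).

Q = [[-0.3333, -0.8666, -0.3714], [-0.6667, -0.0619, 0.7428], [0.6667, -0.4952, 0.5571]], R = [[6.0000, -4.6667, -0.3333], [0.0000, 1.7951, 1.3618], [0.0000, 0.0000, 5.1995]]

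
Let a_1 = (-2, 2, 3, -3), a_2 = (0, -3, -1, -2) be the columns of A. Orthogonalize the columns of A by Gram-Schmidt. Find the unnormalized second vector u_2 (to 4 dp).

e_1 = a_1/‖a_1‖ = (-2, 2, 3, -3)/5.0990 = (-0.3922, 0.3922, 0.5883, -0.5883).
r_{12} = e_1·a_2 = -0.5883.
u_2 = a_2 + 0.5883·e_1 = (-0.2308, -2.7692, -0.6538, -2.3462).

u_2 = (-0.2308, -2.7692, -0.6538, -2.3462)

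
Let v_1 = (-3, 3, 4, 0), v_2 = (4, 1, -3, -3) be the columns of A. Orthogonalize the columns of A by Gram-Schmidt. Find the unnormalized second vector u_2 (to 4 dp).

q_1 = v_1/‖v_1‖ = (-3, 3, 4, 0)/5.8310 = (-0.5145, 0.5145, 0.6860, 0.0000).
r_{12} = q_1·v_2 = -3.6015.
u_2 = v_2 + 3.6015·q_1 = (2.1471, 2.8529, -0.5294, -3.0000).

u_2 = (2.1471, 2.8529, -0.5294, -3.0000)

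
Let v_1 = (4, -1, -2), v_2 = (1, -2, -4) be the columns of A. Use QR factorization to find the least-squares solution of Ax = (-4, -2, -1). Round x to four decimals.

x = (-1.2571, 1.0286)

v_1 = (4, -1, -2); ‖v_1‖ = 4.5826, so e_1 = (0.8729, -0.2182, -0.4364).
e_1·v_2 = 0.8729·1 + (-0.2182)·(-2) + (-0.4364)·(-4) = 3.0551.
u_2 = v_2 − 3.0551·e_1 = (-1.6667, -1.3333, -2.6667).
‖u_2‖ = 3.4157, so e_2 = (-0.4880, -0.3904, -0.7807).
Qᵀb = (-2.6186, 3.5132).
Back-substitute: x_2 = 3.5132/3.4157 = 1.0286.
x_1 = (-2.6186 − 3.0551·1.0286)/4.5826 = -1.2571.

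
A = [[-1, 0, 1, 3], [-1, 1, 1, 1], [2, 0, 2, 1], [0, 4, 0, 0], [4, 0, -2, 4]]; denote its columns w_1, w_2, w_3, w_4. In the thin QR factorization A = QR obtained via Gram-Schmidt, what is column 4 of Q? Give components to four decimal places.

e_4 = (0.8322, 0.3341, -0.1944, -0.0835, 0.3888)

w_1 = (-1, -1, 2, 0, 4); ‖w_1‖ = 4.6904, so e_1 = (-0.2132, -0.2132, 0.4264, 0.0000, 0.8528).
e_1·w_2 = (-0.2132)·0 + (-0.2132)·1 + 0.4264·0 + 0.0000·4 + 0.8528·0 = -0.2132.
u_2 = w_2 + 0.2132·e_1 = (-0.0455, 0.9545, 0.0909, 4.0000, 0.1818).
‖u_2‖ = 4.1176, so e_2 = (-0.0110, 0.2318, 0.0221, 0.9714, 0.0442).
e_1·w_3 = (-0.2132)·1 + (-0.2132)·1 + 0.4264·2 + 0.0000·0 + 0.8528·(-2) = -1.2792; e_2·w_3 = (-0.0110)·1 + 0.2318·1 + 0.0221·2 + 0.9714·0 + 0.0442·(-2) = 0.1766.
u_3 = w_3 + 1.2792·e_1 − 0.1766·e_2 = (0.7292, 0.6863, 2.5416, -0.1716, -0.9169).
‖u_3‖ = 2.8866, so e_3 = (0.2526, 0.2378, 0.8805, -0.0594, -0.3176).
e_1·w_4 = (-0.2132)·3 + (-0.2132)·1 + 0.4264·1 + 0.0000·0 + 0.8528·4 = 2.9848; e_2·w_4 = (-0.0110)·3 + 0.2318·1 + 0.0221·1 + 0.9714·0 + 0.0442·4 = 0.3974; e_3·w_4 = 0.2526·3 + 0.2378·1 + 0.8805·1 + (-0.0594)·0 + (-0.3176)·4 = 0.6056.
u_4 = w_4 − 2.9848·e_1 − 0.3974·e_2 − 0.6056·e_3 = (3.4878, 1.4003, -0.8147, -0.3501, 1.6293).
‖u_4‖ = 4.1912, so e_4 = (0.8322, 0.3341, -0.1944, -0.0835, 0.3888).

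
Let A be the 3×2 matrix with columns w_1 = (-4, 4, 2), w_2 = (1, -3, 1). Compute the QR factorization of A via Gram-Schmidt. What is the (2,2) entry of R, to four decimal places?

e_1 = w_1/‖w_1‖ = (-4, 4, 2)/6.0000 = (-0.6667, 0.6667, 0.3333).
r_{12} = e_1·w_2 = -2.3333.
u_2 = w_2 + 2.3333·e_1 = (-0.5556, -1.4444, 1.7778).
r_{22} = ‖u_2‖ = 2.3570.

r_{22} = 2.3570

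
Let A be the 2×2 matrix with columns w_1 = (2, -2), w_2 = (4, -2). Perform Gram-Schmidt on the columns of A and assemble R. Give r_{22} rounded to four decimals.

r_{22} = 1.4142

w_1 = (2, -2); ‖w_1‖ = 2.8284, so q_1 = (0.7071, -0.7071).
q_1·w_2 = 0.7071·4 + (-0.7071)·(-2) = 4.2426.
u_2 = w_2 − 4.2426·q_1 = (1.0000, 1.0000).
r_{22} = ‖u_2‖ = 1.4142.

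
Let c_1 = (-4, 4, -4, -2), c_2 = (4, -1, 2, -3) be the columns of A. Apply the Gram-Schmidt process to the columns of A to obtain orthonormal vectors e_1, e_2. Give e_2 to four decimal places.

e_2 = (0.5073, 0.1522, 0.0676, -0.8455)

c_1 = (-4, 4, -4, -2); ‖c_1‖ = 7.2111, so e_1 = (-0.5547, 0.5547, -0.5547, -0.2774).
e_1·c_2 = (-0.5547)·4 + 0.5547·(-1) + (-0.5547)·2 + (-0.2774)·(-3) = -3.0509.
u_2 = c_2 + 3.0509·e_1 = (2.3077, 0.6923, 0.3077, -3.8462).
‖u_2‖ = 4.5489, so e_2 = (0.5073, 0.1522, 0.0676, -0.8455).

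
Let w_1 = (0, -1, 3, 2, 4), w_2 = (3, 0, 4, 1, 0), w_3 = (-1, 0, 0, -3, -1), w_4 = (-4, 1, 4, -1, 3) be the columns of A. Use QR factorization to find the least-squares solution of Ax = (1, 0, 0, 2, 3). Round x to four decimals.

x = (0.6658, -0.2231, -0.3501, -0.2073)

e_1 = w_1/‖w_1‖ = (0, -1, 3, 2, 4)/5.4772 = (0.0000, -0.1826, 0.5477, 0.3651, 0.7303).
r_{12} = e_1·w_2 = 2.5560.
u_2 = w_2 − 2.5560·e_1 = (3.0000, 0.4667, 2.6000, 0.0667, -1.8667).
‖u_2‖ = 4.4121, so e_2 = (0.6799, 0.1058, 0.5893, 0.0151, -0.4231).
r_{13} = e_1·w_3 = -1.8257; r_{23} = e_2·w_3 = -0.3022.
u_3 = w_3 + 1.8257·e_1 + 0.3022·e_2 = (-0.7945, -0.3014, 1.1781, -2.3288, 0.2055).
‖u_3‖ = 2.7523, so e_3 = (-0.2887, -0.1095, 0.4280, -0.8461, 0.0747).
r_{14} = e_1·w_4 = 3.8341; r_{24} = e_2·w_4 = -1.5412; r_{34} = e_3·w_4 = 3.8274.
u_4 = w_4 − 3.8341·e_1 + 1.5412·e_2 − 3.8274·e_3 = (-1.8472, 2.2821, 1.1700, 0.8617, -0.7378).
‖u_4‖ = 3.3579, so e_4 = (-0.5501, 0.6796, 0.3484, 0.2566, -0.2197).
Qᵀb = (2.9212, -0.5591, -1.7569, -0.6960).
Back-substitute: x_4 = -0.6960/3.3579 = -0.2073.
x_3 = (-1.7569 − 3.8274·(-0.2073))/2.7523 = -0.3501.
x_2 = (-0.5591 + 0.3022·(-0.3501) + 1.5412·(-0.2073))/4.4121 = -0.2231.
x_1 = (2.9212 − 2.5560·(-0.2231) + 1.8257·(-0.3501) − 3.8341·(-0.2073))/5.4772 = 0.6658.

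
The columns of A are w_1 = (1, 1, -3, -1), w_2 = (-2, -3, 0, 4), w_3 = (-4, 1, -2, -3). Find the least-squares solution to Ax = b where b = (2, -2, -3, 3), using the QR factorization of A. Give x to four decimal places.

x = (1.3402, 0.7729, -0.5210)

q_1 = w_1/‖w_1‖ = (1, 1, -3, -1)/3.4641 = (0.2887, 0.2887, -0.8660, -0.2887).
r_{12} = q_1·w_2 = -2.5981.
u_2 = w_2 + 2.5981·q_1 = (-1.2500, -2.2500, -2.2500, 3.2500).
‖u_2‖ = 4.7170, so q_2 = (-0.2650, -0.4770, -0.4770, 0.6890).
r_{13} = q_1·w_3 = 1.7321; r_{23} = q_2·w_3 = -0.5300.
u_3 = w_3 − 1.7321·q_1 + 0.5300·q_2 = (-4.6404, 0.2472, -0.7528, -2.1348).
‖u_3‖ = 5.1691, so q_3 = (-0.8977, 0.0478, -0.1456, -0.4130).
Qᵀb = (1.7321, 3.9220, -2.6932).
Back-substitute: x_3 = -2.6932/5.1691 = -0.5210.
x_2 = (3.9220 + 0.5300·(-0.5210))/4.7170 = 0.7729.
x_1 = (1.7321 + 2.5981·0.7729 − 1.7321·(-0.5210))/3.4641 = 1.3402.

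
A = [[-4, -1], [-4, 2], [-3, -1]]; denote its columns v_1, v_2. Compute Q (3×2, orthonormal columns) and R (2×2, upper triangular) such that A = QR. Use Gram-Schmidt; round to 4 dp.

Q = [[-0.6247, -0.4490], [-0.6247, 0.7783], [-0.4685, -0.4390]], R = [[6.4031, -0.1562], [0.0000, 2.4445]]

v_1 = (-4, -4, -3); ‖v_1‖ = 6.4031, so q_1 = (-0.6247, -0.6247, -0.4685).
q_1·v_2 = (-0.6247)·(-1) + (-0.6247)·2 + (-0.4685)·(-1) = -0.1562.
u_2 = v_2 + 0.1562·q_1 = (-1.0976, 1.9024, -1.0732).
‖u_2‖ = 2.4445, so q_2 = (-0.4490, 0.7783, -0.4390).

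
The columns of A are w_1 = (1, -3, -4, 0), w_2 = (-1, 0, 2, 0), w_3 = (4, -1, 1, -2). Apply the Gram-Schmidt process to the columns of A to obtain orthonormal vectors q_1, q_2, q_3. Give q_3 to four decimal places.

q_3 = (0.7719, -0.2573, 0.3860, -0.4347)

w_1 = (1, -3, -4, 0); ‖w_1‖ = 5.0990, so q_1 = (0.1961, -0.5883, -0.7845, 0.0000).
q_1·w_2 = 0.1961·(-1) + (-0.5883)·0 + (-0.7845)·2 + 0.0000·0 = -1.7650.
u_2 = w_2 + 1.7650·q_1 = (-0.6538, -1.0385, 0.6154, 0.0000).
‖u_2‖ = 1.3728, so q_2 = (-0.4763, -0.7564, 0.4483, 0.0000).
q_1·w_3 = 0.1961·4 + (-0.5883)·(-1) + (-0.7845)·1 + 0.0000·(-2) = 0.5883; q_2·w_3 = (-0.4763)·4 + (-0.7564)·(-1) + 0.4483·1 + 0.0000·(-2) = -0.7004.
u_3 = w_3 − 0.5883·q_1 + 0.7004·q_2 = (3.5510, -1.1837, 1.7755, -2.0000).
‖u_3‖ = 4.6004, so q_3 = (0.7719, -0.2573, 0.3860, -0.4347).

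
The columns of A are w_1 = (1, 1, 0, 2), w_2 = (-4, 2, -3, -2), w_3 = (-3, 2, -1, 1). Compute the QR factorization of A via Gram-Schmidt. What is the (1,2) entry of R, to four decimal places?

r_{12} = -2.4495

w_1 = (1, 1, 0, 2); ‖w_1‖ = 2.4495, so q_1 = (0.4082, 0.4082, 0.0000, 0.8165).
r_{12} = q_1·w_2 = -2.4495.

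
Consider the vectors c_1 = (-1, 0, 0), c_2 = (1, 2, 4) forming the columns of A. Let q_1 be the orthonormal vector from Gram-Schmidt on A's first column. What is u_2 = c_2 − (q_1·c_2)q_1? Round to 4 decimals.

u_2 = (0.0000, 2.0000, 4.0000)

q_1 = c_1/‖c_1‖ = (-1, 0, 0)/1.0000 = (-1.0000, 0.0000, 0.0000).
r_{12} = q_1·c_2 = -1.0000.
u_2 = c_2 + 1.0000·q_1 = (0.0000, 2.0000, 4.0000).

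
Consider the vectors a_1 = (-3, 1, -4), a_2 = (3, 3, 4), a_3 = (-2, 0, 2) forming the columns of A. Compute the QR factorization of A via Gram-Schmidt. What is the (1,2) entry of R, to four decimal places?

e_1 = a_1/‖a_1‖ = (-3, 1, -4)/5.0990 = (-0.5883, 0.1961, -0.7845).
r_{12} = e_1·a_2 = -4.3146.

r_{12} = -4.3146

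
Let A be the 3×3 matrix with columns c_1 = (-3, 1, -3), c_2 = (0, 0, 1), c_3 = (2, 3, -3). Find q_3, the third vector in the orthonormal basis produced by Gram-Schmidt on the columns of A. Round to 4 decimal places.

q_3 = (0.3162, 0.9487, 0.0000)

c_1 = (-3, 1, -3); ‖c_1‖ = 4.3589, so q_1 = (-0.6882, 0.2294, -0.6882).
q_1·c_2 = (-0.6882)·0 + 0.2294·0 + (-0.6882)·1 = -0.6882.
u_2 = c_2 + 0.6882·q_1 = (-0.4737, 0.1579, 0.5263).
‖u_2‖ = 0.7255, so q_2 = (-0.6529, 0.2176, 0.7255).
q_1·c_3 = (-0.6882)·2 + 0.2294·3 + (-0.6882)·(-3) = 1.3765; q_2·c_3 = (-0.6529)·2 + 0.2176·3 + 0.7255·(-3) = -2.8294.
u_3 = c_3 − 1.3765·q_1 + 2.8294·q_2 = (1.1000, 3.3000, 0.0000).
‖u_3‖ = 3.4785, so q_3 = (0.3162, 0.9487, 0.0000).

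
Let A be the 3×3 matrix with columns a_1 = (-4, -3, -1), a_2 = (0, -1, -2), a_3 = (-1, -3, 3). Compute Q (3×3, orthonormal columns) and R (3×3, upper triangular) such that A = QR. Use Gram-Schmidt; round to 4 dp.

Q = [[-0.7845, 0.3828, 0.4880], [-0.5883, -0.2105, -0.7807], [-0.1961, -0.8995, 0.3904]], R = [[5.0990, 0.9806, 1.9612], [0.0000, 2.0096, -2.4498], [0.0000, 0.0000, 3.0253]]

a_1 = (-4, -3, -1); ‖a_1‖ = 5.0990, so q_1 = (-0.7845, -0.5883, -0.1961).
q_1·a_2 = (-0.7845)·0 + (-0.5883)·(-1) + (-0.1961)·(-2) = 0.9806.
u_2 = a_2 − 0.9806·q_1 = (0.7692, -0.4231, -1.8077).
‖u_2‖ = 2.0096, so q_2 = (0.3828, -0.2105, -0.8995).
q_1·a_3 = (-0.7845)·(-1) + (-0.5883)·(-3) + (-0.1961)·3 = 1.9612; q_2·a_3 = 0.3828·(-1) + (-0.2105)·(-3) + (-0.8995)·3 = -2.4498.
u_3 = a_3 − 1.9612·q_1 + 2.4498·q_2 = (1.4762, -2.3619, 1.1810).
‖u_3‖ = 3.0253, so q_3 = (0.4880, -0.7807, 0.3904).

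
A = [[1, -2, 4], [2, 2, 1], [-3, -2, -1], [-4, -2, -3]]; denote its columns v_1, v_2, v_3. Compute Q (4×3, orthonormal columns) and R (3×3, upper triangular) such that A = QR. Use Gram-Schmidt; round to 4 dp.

Q = [[0.1826, -0.9271, 0.1818], [0.3651, 0.3416, 0.7638], [-0.5477, -0.1464, 0.6183], [-0.7303, 0.0488, -0.0364]], R = [[5.4772, 2.9212, 3.8341], [0.0000, 2.7325, -3.3669], [0.0000, 0.0000, 0.9820]]

e_1 = v_1/‖v_1‖ = (1, 2, -3, -4)/5.4772 = (0.1826, 0.3651, -0.5477, -0.7303).
r_{12} = e_1·v_2 = 2.9212.
u_2 = v_2 − 2.9212·e_1 = (-2.5333, 0.9333, -0.4000, 0.1333).
‖u_2‖ = 2.7325, so e_2 = (-0.9271, 0.3416, -0.1464, 0.0488).
r_{13} = e_1·v_3 = 3.8341; r_{23} = e_2·v_3 = -3.3669.
u_3 = v_3 − 3.8341·e_1 + 3.3669·e_2 = (0.1786, 0.7500, 0.6071, -0.0357).
‖u_3‖ = 0.9820, so e_3 = (0.1818, 0.7638, 0.6183, -0.0364).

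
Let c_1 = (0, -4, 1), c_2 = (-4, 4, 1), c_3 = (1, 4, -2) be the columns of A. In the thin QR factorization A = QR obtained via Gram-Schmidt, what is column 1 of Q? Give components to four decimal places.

e_1 = (0.0000, -0.9701, 0.2425)

c_1 = (0, -4, 1); ‖c_1‖ = 4.1231, so e_1 = (0.0000, -0.9701, 0.2425).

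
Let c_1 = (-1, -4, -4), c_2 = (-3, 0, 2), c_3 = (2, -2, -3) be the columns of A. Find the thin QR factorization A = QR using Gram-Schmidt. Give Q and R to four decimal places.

Q = [[-0.1741, -0.9007, 0.3980], [-0.6963, -0.1732, -0.6965], [-0.6963, 0.3984, 0.5970]], R = [[5.7446, -0.8704, 3.1334], [0.0000, 3.4989, -2.6502], [0.0000, 0.0000, 0.3980]]

c_1 = (-1, -4, -4); ‖c_1‖ = 5.7446, so q_1 = (-0.1741, -0.6963, -0.6963).
q_1·c_2 = (-0.1741)·(-3) + (-0.6963)·0 + (-0.6963)·2 = -0.8704.
u_2 = c_2 + 0.8704·q_1 = (-3.1515, -0.6061, 1.3939).
‖u_2‖ = 3.4989, so q_2 = (-0.9007, -0.1732, 0.3984).
q_1·c_3 = (-0.1741)·2 + (-0.6963)·(-2) + (-0.6963)·(-3) = 3.1334; q_2·c_3 = (-0.9007)·2 + (-0.1732)·(-2) + 0.3984·(-3) = -2.6502.
u_3 = c_3 − 3.1334·q_1 + 2.6502·q_2 = (0.1584, -0.2772, 0.2376).
‖u_3‖ = 0.3980, so q_3 = (0.3980, -0.6965, 0.5970).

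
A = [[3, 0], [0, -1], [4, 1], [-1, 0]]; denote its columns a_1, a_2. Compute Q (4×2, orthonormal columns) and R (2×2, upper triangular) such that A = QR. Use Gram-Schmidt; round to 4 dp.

a_1 = (3, 0, 4, -1); ‖a_1‖ = 5.0990, so q_1 = (0.5883, 0.0000, 0.7845, -0.1961).
q_1·a_2 = 0.5883·0 + 0.0000·(-1) + 0.7845·1 + (-0.1961)·0 = 0.7845.
u_2 = a_2 − 0.7845·q_1 = (-0.4615, -1.0000, 0.3846, 0.1538).
‖u_2‖ = 1.1767, so q_2 = (-0.3922, -0.8498, 0.3269, 0.1307).

Q = [[0.5883, -0.3922], [0.0000, -0.8498], [0.7845, 0.3269], [-0.1961, 0.1307]], R = [[5.0990, 0.7845], [0.0000, 1.1767]]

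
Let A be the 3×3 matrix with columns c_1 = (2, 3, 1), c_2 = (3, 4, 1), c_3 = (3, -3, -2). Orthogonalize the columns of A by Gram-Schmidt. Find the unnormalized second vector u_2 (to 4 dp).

c_1 = (2, 3, 1); ‖c_1‖ = 3.7417, so e_1 = (0.5345, 0.8018, 0.2673).
e_1·c_2 = 0.5345·3 + 0.8018·4 + 0.2673·1 = 5.0780.
u_2 = c_2 − 5.0780·e_1 = (0.2857, -0.0714, -0.3571).

u_2 = (0.2857, -0.0714, -0.3571)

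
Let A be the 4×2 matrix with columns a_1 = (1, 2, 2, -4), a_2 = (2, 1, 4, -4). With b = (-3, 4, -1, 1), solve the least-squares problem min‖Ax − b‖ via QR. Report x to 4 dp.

a_1 = (1, 2, 2, -4); ‖a_1‖ = 5.0000, so q_1 = (0.2000, 0.4000, 0.4000, -0.8000).
q_1·a_2 = 0.2000·2 + 0.4000·1 + 0.4000·4 + (-0.8000)·(-4) = 5.6000.
u_2 = a_2 − 5.6000·q_1 = (0.8800, -1.2400, 1.7600, 0.4800).
‖u_2‖ = 2.3749, so q_2 = (0.3705, -0.5221, 0.7411, 0.2021).
Qᵀb = (-0.2000, -3.7392).
Back-substitute: x_2 = -3.7392/2.3749 = -1.5745.
x_1 = (-0.2000 − 5.6000·(-1.5745))/5.0000 = 1.7234.

x = (1.7234, -1.5745)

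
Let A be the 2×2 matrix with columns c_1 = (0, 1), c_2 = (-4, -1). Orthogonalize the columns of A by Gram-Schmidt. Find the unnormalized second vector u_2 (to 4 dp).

c_1 = (0, 1); ‖c_1‖ = 1.0000, so e_1 = (0.0000, 1.0000).
e_1·c_2 = 0.0000·(-4) + 1.0000·(-1) = -1.0000.
u_2 = c_2 + 1.0000·e_1 = (-4.0000, 0.0000).

u_2 = (-4.0000, 0.0000)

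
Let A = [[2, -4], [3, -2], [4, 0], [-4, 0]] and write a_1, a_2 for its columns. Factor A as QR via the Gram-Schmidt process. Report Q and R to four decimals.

q_1 = a_1/‖a_1‖ = (2, 3, 4, -4)/6.7082 = (0.2981, 0.4472, 0.5963, -0.5963).
r_{12} = q_1·a_2 = -2.0870.
u_2 = a_2 + 2.0870·q_1 = (-3.3778, -1.0667, 1.2444, -1.2444).
‖u_2‖ = 3.9553, so q_2 = (-0.8540, -0.2697, 0.3146, -0.3146).

Q = [[0.2981, -0.8540], [0.4472, -0.2697], [0.5963, 0.3146], [-0.5963, -0.3146]], R = [[6.7082, -2.0870], [0.0000, 3.9553]]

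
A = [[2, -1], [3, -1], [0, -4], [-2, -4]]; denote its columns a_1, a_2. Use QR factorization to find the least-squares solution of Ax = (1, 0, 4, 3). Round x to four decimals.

a_1 = (2, 3, 0, -2); ‖a_1‖ = 4.1231, so q_1 = (0.4851, 0.7276, 0.0000, -0.4851).
q_1·a_2 = 0.4851·(-1) + 0.7276·(-1) + 0.0000·(-4) + (-0.4851)·(-4) = 0.7276.
u_2 = a_2 − 0.7276·q_1 = (-1.3529, -1.5294, -4.0000, -3.6471).
‖u_2‖ = 5.7854, so q_2 = (-0.2339, -0.2644, -0.6914, -0.6304).
Qᵀb = (-0.9701, -4.8906).
Back-substitute: x_2 = -4.8906/5.7854 = -0.8453.
x_1 = (-0.9701 − 0.7276·(-0.8453))/4.1231 = -0.0861.

x = (-0.0861, -0.8453)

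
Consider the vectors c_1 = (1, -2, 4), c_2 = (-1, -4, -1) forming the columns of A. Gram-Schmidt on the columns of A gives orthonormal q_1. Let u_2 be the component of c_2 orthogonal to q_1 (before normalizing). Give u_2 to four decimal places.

u_2 = (-1.1429, -3.7143, -1.5714)

c_1 = (1, -2, 4); ‖c_1‖ = 4.5826, so q_1 = (0.2182, -0.4364, 0.8729).
q_1·c_2 = 0.2182·(-1) + (-0.4364)·(-4) + 0.8729·(-1) = 0.6547.
u_2 = c_2 − 0.6547·q_1 = (-1.1429, -3.7143, -1.5714).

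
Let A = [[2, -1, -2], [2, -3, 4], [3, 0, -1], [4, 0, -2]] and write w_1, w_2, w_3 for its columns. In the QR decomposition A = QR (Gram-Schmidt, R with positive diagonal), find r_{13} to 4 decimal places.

r_{13} = -1.2185

w_1 = (2, 2, 3, 4); ‖w_1‖ = 5.7446, so e_1 = (0.3482, 0.3482, 0.5222, 0.6963).
r_{13} = e_1·w_3 = -1.2185.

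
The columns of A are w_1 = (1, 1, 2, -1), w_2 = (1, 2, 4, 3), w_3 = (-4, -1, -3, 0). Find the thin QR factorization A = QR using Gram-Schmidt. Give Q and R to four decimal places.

Q = [[0.3780, -0.0313, -0.9125], [0.3780, 0.1877, 0.2940], [0.7559, 0.3754, 0.2180], [-0.3780, 0.9071, -0.1825]], R = [[2.6458, 3.0237, -4.1576], [0.0000, 4.5670, -1.1887], [0.0000, 0.0000, 2.7021]]

w_1 = (1, 1, 2, -1); ‖w_1‖ = 2.6458, so e_1 = (0.3780, 0.3780, 0.7559, -0.3780).
e_1·w_2 = 0.3780·1 + 0.3780·2 + 0.7559·4 + (-0.3780)·3 = 3.0237.
u_2 = w_2 − 3.0237·e_1 = (-0.1429, 0.8571, 1.7143, 4.1429).
‖u_2‖ = 4.5670, so e_2 = (-0.0313, 0.1877, 0.3754, 0.9071).
e_1·w_3 = 0.3780·(-4) + 0.3780·(-1) + 0.7559·(-3) + (-0.3780)·0 = -4.1576; e_2·w_3 = (-0.0313)·(-4) + 0.1877·(-1) + 0.3754·(-3) + 0.9071·0 = -1.1887.
u_3 = w_3 + 4.1576·e_1 + 1.1887·e_2 = (-2.4658, 0.7945, 0.5890, -0.4932).
‖u_3‖ = 2.7021, so e_3 = (-0.9125, 0.2940, 0.2180, -0.1825).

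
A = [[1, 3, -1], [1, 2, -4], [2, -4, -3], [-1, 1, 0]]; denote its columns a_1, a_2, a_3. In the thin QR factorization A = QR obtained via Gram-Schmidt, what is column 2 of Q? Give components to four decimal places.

a_1 = (1, 1, 2, -1); ‖a_1‖ = 2.6458, so e_1 = (0.3780, 0.3780, 0.7559, -0.3780).
e_1·a_2 = 0.3780·3 + 0.3780·2 + 0.7559·(-4) + (-0.3780)·1 = -1.5119.
u_2 = a_2 + 1.5119·e_1 = (3.5714, 2.5714, -2.8571, 0.4286).
‖u_2‖ = 5.2644, so e_2 = (0.6784, 0.4885, -0.5427, 0.0814).

e_2 = (0.6784, 0.4885, -0.5427, 0.0814)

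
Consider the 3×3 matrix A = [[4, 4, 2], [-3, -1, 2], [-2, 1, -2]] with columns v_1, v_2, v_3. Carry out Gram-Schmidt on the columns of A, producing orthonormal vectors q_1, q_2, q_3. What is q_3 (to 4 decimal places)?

q_3 = (0.3276, 0.7861, -0.5241)

q_1 = v_1/‖v_1‖ = (4, -3, -2)/5.3852 = (0.7428, -0.5571, -0.3714).
r_{12} = q_1·v_2 = 3.1568.
u_2 = v_2 − 3.1568·q_1 = (1.6552, 0.7586, 2.1724).
‖u_2‖ = 2.8345, so q_2 = (0.5839, 0.2676, 0.7664).
r_{13} = q_1·v_3 = 1.1142; r_{23} = q_2·v_3 = 0.1703.
u_3 = v_3 − 1.1142·q_1 − 0.1703·q_2 = (1.0730, 2.5751, -1.7167).
‖u_3‖ = 3.2756, so q_3 = (0.3276, 0.7861, -0.5241).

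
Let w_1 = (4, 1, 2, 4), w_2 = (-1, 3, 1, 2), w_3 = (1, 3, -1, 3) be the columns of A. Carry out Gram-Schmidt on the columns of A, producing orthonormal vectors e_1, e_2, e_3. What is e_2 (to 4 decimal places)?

w_1 = (4, 1, 2, 4); ‖w_1‖ = 6.0828, so e_1 = (0.6576, 0.1644, 0.3288, 0.6576).
e_1·w_2 = 0.6576·(-1) + 0.1644·3 + 0.3288·1 + 0.6576·2 = 1.4796.
u_2 = w_2 − 1.4796·e_1 = (-1.9730, 2.7568, 0.5135, 1.0270).
‖u_2‖ = 3.5792, so e_2 = (-0.5512, 0.7702, 0.1435, 0.2869).

e_2 = (-0.5512, 0.7702, 0.1435, 0.2869)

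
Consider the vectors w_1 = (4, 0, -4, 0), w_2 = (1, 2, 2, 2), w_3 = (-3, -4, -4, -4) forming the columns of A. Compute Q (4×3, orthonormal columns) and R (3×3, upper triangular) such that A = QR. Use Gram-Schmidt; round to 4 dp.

Q = [[0.7071, 0.4243, -0.5657], [0.0000, 0.5657, 0.4243], [-0.7071, 0.4243, -0.5657], [0.0000, 0.5657, 0.4243]], R = [[5.6569, -0.7071, 0.7071], [0.0000, 3.5355, -7.4953], [0.0000, 0.0000, 0.5657]]

w_1 = (4, 0, -4, 0); ‖w_1‖ = 5.6569, so e_1 = (0.7071, 0.0000, -0.7071, 0.0000).
e_1·w_2 = 0.7071·1 + 0.0000·2 + (-0.7071)·2 + 0.0000·2 = -0.7071.
u_2 = w_2 + 0.7071·e_1 = (1.5000, 2.0000, 1.5000, 2.0000).
‖u_2‖ = 3.5355, so e_2 = (0.4243, 0.5657, 0.4243, 0.5657).
e_1·w_3 = 0.7071·(-3) + 0.0000·(-4) + (-0.7071)·(-4) + 0.0000·(-4) = 0.7071; e_2·w_3 = 0.4243·(-3) + 0.5657·(-4) + 0.4243·(-4) + 0.5657·(-4) = -7.4953.
u_3 = w_3 − 0.7071·e_1 + 7.4953·e_2 = (-0.3200, 0.2400, -0.3200, 0.2400).
‖u_3‖ = 0.5657, so e_3 = (-0.5657, 0.4243, -0.5657, 0.4243).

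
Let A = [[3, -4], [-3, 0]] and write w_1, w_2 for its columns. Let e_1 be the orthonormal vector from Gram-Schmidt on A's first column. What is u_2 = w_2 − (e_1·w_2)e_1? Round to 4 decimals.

e_1 = w_1/‖w_1‖ = (3, -3)/4.2426 = (0.7071, -0.7071).
r_{12} = e_1·w_2 = -2.8284.
u_2 = w_2 + 2.8284·e_1 = (-2.0000, -2.0000).

u_2 = (-2.0000, -2.0000)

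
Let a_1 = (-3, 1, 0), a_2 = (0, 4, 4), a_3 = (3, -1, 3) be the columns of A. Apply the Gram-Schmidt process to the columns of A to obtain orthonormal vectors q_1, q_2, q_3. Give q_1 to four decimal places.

q_1 = (-0.9487, 0.3162, 0.0000)

q_1 = a_1/‖a_1‖ = (-3, 1, 0)/3.1623 = (-0.9487, 0.3162, 0.0000).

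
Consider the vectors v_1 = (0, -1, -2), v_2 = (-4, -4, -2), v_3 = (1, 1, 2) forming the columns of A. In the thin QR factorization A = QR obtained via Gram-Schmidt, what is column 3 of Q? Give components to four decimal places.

q_3 = (0.5571, -0.7428, 0.3714)

v_1 = (0, -1, -2); ‖v_1‖ = 2.2361, so q_1 = (0.0000, -0.4472, -0.8944).
q_1·v_2 = 0.0000·(-4) + (-0.4472)·(-4) + (-0.8944)·(-2) = 3.5777.
u_2 = v_2 − 3.5777·q_1 = (-4.0000, -2.4000, 1.2000).
‖u_2‖ = 4.8166, so q_2 = (-0.8305, -0.4983, 0.2491).
q_1·v_3 = 0.0000·1 + (-0.4472)·1 + (-0.8944)·2 = -2.2361; q_2·v_3 = (-0.8305)·1 + (-0.4983)·1 + 0.2491·2 = -0.8305.
u_3 = v_3 + 2.2361·q_1 + 0.8305·q_2 = (0.3103, -0.4138, 0.2069).
‖u_3‖ = 0.5571, so q_3 = (0.5571, -0.7428, 0.3714).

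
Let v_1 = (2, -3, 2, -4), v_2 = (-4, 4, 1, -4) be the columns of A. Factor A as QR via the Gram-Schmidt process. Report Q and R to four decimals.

e_1 = v_1/‖v_1‖ = (2, -3, 2, -4)/5.7446 = (0.3482, -0.5222, 0.3482, -0.6963).
r_{12} = e_1·v_2 = -0.3482.
u_2 = v_2 + 0.3482·e_1 = (-3.8788, 3.8182, 1.1212, -4.2424).
‖u_2‖ = 6.9913, so e_2 = (-0.5548, 0.5461, 0.1604, -0.6068).

Q = [[0.3482, -0.5548], [-0.5222, 0.5461], [0.3482, 0.1604], [-0.6963, -0.6068]], R = [[5.7446, -0.3482], [0.0000, 6.9913]]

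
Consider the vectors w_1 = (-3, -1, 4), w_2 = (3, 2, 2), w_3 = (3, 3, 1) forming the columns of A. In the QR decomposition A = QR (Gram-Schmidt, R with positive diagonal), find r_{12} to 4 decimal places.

r_{12} = -0.5883

q_1 = w_1/‖w_1‖ = (-3, -1, 4)/5.0990 = (-0.5883, -0.1961, 0.7845).
r_{12} = q_1·w_2 = -0.5883.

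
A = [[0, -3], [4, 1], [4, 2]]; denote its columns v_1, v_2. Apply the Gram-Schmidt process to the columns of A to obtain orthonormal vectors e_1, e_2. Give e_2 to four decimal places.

e_2 = (-0.9733, -0.1622, 0.1622)

v_1 = (0, 4, 4); ‖v_1‖ = 5.6569, so e_1 = (0.0000, 0.7071, 0.7071).
e_1·v_2 = 0.0000·(-3) + 0.7071·1 + 0.7071·2 = 2.1213.
u_2 = v_2 − 2.1213·e_1 = (-3.0000, -0.5000, 0.5000).
‖u_2‖ = 3.0822, so e_2 = (-0.9733, -0.1622, 0.1622).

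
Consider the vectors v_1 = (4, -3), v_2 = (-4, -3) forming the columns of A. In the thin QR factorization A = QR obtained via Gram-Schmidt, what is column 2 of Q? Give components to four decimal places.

e_1 = v_1/‖v_1‖ = (4, -3)/5.0000 = (0.8000, -0.6000).
r_{12} = e_1·v_2 = -1.4000.
u_2 = v_2 + 1.4000·e_1 = (-2.8800, -3.8400).
‖u_2‖ = 4.8000, so e_2 = (-0.6000, -0.8000).

e_2 = (-0.6000, -0.8000)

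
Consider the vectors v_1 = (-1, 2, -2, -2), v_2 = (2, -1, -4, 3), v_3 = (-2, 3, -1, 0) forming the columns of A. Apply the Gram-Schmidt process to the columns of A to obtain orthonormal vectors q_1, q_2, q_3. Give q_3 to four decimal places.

v_1 = (-1, 2, -2, -2); ‖v_1‖ = 3.6056, so q_1 = (-0.2774, 0.5547, -0.5547, -0.5547).
q_1·v_2 = (-0.2774)·2 + 0.5547·(-1) + (-0.5547)·(-4) + (-0.5547)·3 = -0.5547.
u_2 = v_2 + 0.5547·q_1 = (1.8462, -0.6923, -4.3077, 2.6923).
‖u_2‖ = 5.4491, so q_2 = (0.3388, -0.1271, -0.7905, 0.4941).
q_1·v_3 = (-0.2774)·(-2) + 0.5547·3 + (-0.5547)·(-1) + (-0.5547)·0 = 2.7735; q_2·v_3 = 0.3388·(-2) + (-0.1271)·3 + (-0.7905)·(-1) + 0.4941·0 = -0.2682.
u_3 = v_3 − 2.7735·q_1 + 0.2682·q_2 = (-1.1399, 1.4275, 0.3264, 1.6710).
‖u_3‖ = 2.4971, so q_3 = (-0.4565, 0.5716, 0.1307, 0.6692).

q_3 = (-0.4565, 0.5716, 0.1307, 0.6692)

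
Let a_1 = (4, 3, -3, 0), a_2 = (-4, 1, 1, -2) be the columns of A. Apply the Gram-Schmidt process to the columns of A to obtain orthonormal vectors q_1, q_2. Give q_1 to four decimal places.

q_1 = a_1/‖a_1‖ = (4, 3, -3, 0)/5.8310 = (0.6860, 0.5145, -0.5145, 0.0000).

q_1 = (0.6860, 0.5145, -0.5145, 0.0000)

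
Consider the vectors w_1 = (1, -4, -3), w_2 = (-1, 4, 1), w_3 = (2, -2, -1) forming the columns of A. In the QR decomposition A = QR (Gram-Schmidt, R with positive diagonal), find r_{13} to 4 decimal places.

r_{13} = 2.5495

q_1 = w_1/‖w_1‖ = (1, -4, -3)/5.0990 = (0.1961, -0.7845, -0.5883).
r_{13} = q_1·w_3 = 2.5495.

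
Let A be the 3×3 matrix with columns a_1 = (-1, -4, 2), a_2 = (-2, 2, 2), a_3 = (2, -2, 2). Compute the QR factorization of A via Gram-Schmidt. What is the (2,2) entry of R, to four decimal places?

a_1 = (-1, -4, 2); ‖a_1‖ = 4.5826, so q_1 = (-0.2182, -0.8729, 0.4364).
q_1·a_2 = (-0.2182)·(-2) + (-0.8729)·2 + 0.4364·2 = -0.4364.
u_2 = a_2 + 0.4364·q_1 = (-2.0952, 1.6190, 2.1905).
r_{22} = ‖u_2‖ = 3.4365.

r_{22} = 3.4365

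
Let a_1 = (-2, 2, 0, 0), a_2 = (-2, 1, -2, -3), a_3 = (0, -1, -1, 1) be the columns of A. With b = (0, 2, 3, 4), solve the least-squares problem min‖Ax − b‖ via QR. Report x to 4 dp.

x = (1.4925, -1.4179, -0.2836)

a_1 = (-2, 2, 0, 0); ‖a_1‖ = 2.8284, so q_1 = (-0.7071, 0.7071, 0.0000, 0.0000).
q_1·a_2 = (-0.7071)·(-2) + 0.7071·1 + 0.0000·(-2) + 0.0000·(-3) = 2.1213.
u_2 = a_2 − 2.1213·q_1 = (-0.5000, -0.5000, -2.0000, -3.0000).
‖u_2‖ = 3.6742, so q_2 = (-0.1361, -0.1361, -0.5443, -0.8165).
q_1·a_3 = (-0.7071)·0 + 0.7071·(-1) + 0.0000·(-1) + 0.0000·1 = -0.7071; q_2·a_3 = (-0.1361)·0 + (-0.1361)·(-1) + (-0.5443)·(-1) + (-0.8165)·1 = -0.1361.
u_3 = a_3 + 0.7071·q_1 + 0.1361·q_2 = (-0.5185, -0.5185, -1.0741, 0.8889).
‖u_3‖ = 1.5753, so q_3 = (-0.3292, -0.3292, -0.6818, 0.5643).
Qᵀb = (1.4142, -5.1711, -0.4467).
Back-substitute: x_3 = -0.4467/1.5753 = -0.2836.
x_2 = (-5.1711 + 0.1361·(-0.2836))/3.6742 = -1.4179.
x_1 = (1.4142 − 2.1213·(-1.4179) + 0.7071·(-0.2836))/2.8284 = 1.4925.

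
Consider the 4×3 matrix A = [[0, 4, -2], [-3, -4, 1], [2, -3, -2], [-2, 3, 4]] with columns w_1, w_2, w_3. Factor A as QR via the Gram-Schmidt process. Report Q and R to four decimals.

w_1 = (0, -3, 2, -2); ‖w_1‖ = 4.1231, so e_1 = (0.0000, -0.7276, 0.4851, -0.4851).
e_1·w_2 = 0.0000·4 + (-0.7276)·(-4) + 0.4851·(-3) + (-0.4851)·3 = 0.0000.
u_2 = w_2 + 0.0000·e_1 = (4.0000, -4.0000, -3.0000, 3.0000).
‖u_2‖ = 7.0711, so e_2 = (0.5657, -0.5657, -0.4243, 0.4243).
e_1·w_3 = 0.0000·(-2) + (-0.7276)·1 + 0.4851·(-2) + (-0.4851)·4 = -3.6380; e_2·w_3 = 0.5657·(-2) + (-0.5657)·1 + (-0.4243)·(-2) + 0.4243·4 = 0.8485.
u_3 = w_3 + 3.6380·e_1 − 0.8485·e_2 = (-2.4800, -1.1671, 0.1247, 1.8753).
‖u_3‖ = 3.3234, so e_3 = (-0.7462, -0.3512, 0.0375, 0.5643).

Q = [[0.0000, 0.5657, -0.7462], [-0.7276, -0.5657, -0.3512], [0.4851, -0.4243, 0.0375], [-0.4851, 0.4243, 0.5643]], R = [[4.1231, 0.0000, -3.6380], [0.0000, 7.0711, 0.8485], [0.0000, 0.0000, 3.3234]]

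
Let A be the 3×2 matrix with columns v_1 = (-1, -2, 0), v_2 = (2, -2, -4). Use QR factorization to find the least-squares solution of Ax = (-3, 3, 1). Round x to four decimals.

x = (-0.3448, -0.6379)

q_1 = v_1/‖v_1‖ = (-1, -2, 0)/2.2361 = (-0.4472, -0.8944, 0.0000).
r_{12} = q_1·v_2 = 0.8944.
u_2 = v_2 − 0.8944·q_1 = (2.4000, -1.2000, -4.0000).
‖u_2‖ = 4.8166, so q_2 = (0.4983, -0.2491, -0.8305).
Qᵀb = (-1.3416, -3.0727).
Back-substitute: x_2 = -3.0727/4.8166 = -0.6379.
x_1 = (-1.3416 − 0.8944·(-0.6379))/2.2361 = -0.3448.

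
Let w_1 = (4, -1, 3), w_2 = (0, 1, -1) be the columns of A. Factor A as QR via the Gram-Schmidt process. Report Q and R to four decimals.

Q = [[0.7845, 0.5230], [-0.1961, 0.7191], [0.5883, -0.4576]], R = [[5.0990, -0.7845], [0.0000, 1.1767]]

q_1 = w_1/‖w_1‖ = (4, -1, 3)/5.0990 = (0.7845, -0.1961, 0.5883).
r_{12} = q_1·w_2 = -0.7845.
u_2 = w_2 + 0.7845·q_1 = (0.6154, 0.8462, -0.5385).
‖u_2‖ = 1.1767, so q_2 = (0.5230, 0.7191, -0.4576).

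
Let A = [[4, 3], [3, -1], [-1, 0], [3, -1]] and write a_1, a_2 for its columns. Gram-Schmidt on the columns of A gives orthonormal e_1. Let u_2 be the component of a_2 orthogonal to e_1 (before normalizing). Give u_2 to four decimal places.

e_1 = a_1/‖a_1‖ = (4, 3, -1, 3)/5.9161 = (0.6761, 0.5071, -0.1690, 0.5071).
r_{12} = e_1·a_2 = 1.0142.
u_2 = a_2 − 1.0142·e_1 = (2.3143, -1.5143, 0.1714, -1.5143).

u_2 = (2.3143, -1.5143, 0.1714, -1.5143)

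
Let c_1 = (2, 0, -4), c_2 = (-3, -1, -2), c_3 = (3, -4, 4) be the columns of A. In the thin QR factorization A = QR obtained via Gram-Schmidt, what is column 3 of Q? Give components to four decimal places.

e_3 = (0.2408, -0.9631, 0.1204)

e_1 = c_1/‖c_1‖ = (2, 0, -4)/4.4721 = (0.4472, 0.0000, -0.8944).
r_{12} = e_1·c_2 = 0.4472.
u_2 = c_2 − 0.4472·e_1 = (-3.2000, -1.0000, -1.6000).
‖u_2‖ = 3.7148, so e_2 = (-0.8614, -0.2692, -0.4307).
r_{13} = e_1·c_3 = -2.2361; r_{23} = e_2·c_3 = -3.2303.
u_3 = c_3 + 2.2361·e_1 + 3.2303·e_2 = (1.2174, -4.8696, 0.6087).
‖u_3‖ = 5.0562, so e_3 = (0.2408, -0.9631, 0.1204).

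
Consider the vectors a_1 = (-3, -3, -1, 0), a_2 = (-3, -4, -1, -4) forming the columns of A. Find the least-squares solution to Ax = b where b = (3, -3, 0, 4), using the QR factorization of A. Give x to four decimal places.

x = (0.9108, -0.7866)

q_1 = a_1/‖a_1‖ = (-3, -3, -1, 0)/4.3589 = (-0.6882, -0.6882, -0.2294, 0.0000).
r_{12} = q_1·a_2 = 5.0471.
u_2 = a_2 − 5.0471·q_1 = (0.4737, -0.5263, 0.1579, -4.0000).
‖u_2‖ = 4.0653, so q_2 = (0.1165, -0.1295, 0.0388, -0.9839).
Qᵀb = (0.0000, -3.1978).
Back-substitute: x_2 = -3.1978/4.0653 = -0.7866.
x_1 = (0.0000 − 5.0471·(-0.7866))/4.3589 = 0.9108.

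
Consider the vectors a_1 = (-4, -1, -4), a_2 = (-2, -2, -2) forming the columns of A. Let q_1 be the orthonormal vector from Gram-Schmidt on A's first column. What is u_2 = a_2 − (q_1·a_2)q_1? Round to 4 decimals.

u_2 = (0.1818, -1.4545, 0.1818)

q_1 = a_1/‖a_1‖ = (-4, -1, -4)/5.7446 = (-0.6963, -0.1741, -0.6963).
r_{12} = q_1·a_2 = 3.1334.
u_2 = a_2 − 3.1334·q_1 = (0.1818, -1.4545, 0.1818).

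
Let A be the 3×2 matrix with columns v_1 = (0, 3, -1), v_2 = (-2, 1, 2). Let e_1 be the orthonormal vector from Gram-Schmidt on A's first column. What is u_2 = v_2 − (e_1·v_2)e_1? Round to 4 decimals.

u_2 = (-2.0000, 0.7000, 2.1000)

e_1 = v_1/‖v_1‖ = (0, 3, -1)/3.1623 = (0.0000, 0.9487, -0.3162).
r_{12} = e_1·v_2 = 0.3162.
u_2 = v_2 − 0.3162·e_1 = (-2.0000, 0.7000, 2.1000).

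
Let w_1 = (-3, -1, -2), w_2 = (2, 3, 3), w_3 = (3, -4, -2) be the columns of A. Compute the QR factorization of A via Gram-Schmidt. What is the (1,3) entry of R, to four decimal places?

r_{13} = -0.2673

e_1 = w_1/‖w_1‖ = (-3, -1, -2)/3.7417 = (-0.8018, -0.2673, -0.5345).
r_{13} = e_1·w_3 = -0.2673.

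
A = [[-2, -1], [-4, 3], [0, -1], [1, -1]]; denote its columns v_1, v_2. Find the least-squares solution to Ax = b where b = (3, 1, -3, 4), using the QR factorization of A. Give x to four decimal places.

x = (-0.6336, -0.6641)

v_1 = (-2, -4, 0, 1); ‖v_1‖ = 4.5826, so q_1 = (-0.4364, -0.8729, 0.0000, 0.2182).
q_1·v_2 = (-0.4364)·(-1) + (-0.8729)·3 + 0.0000·(-1) + 0.2182·(-1) = -2.4004.
u_2 = v_2 + 2.4004·q_1 = (-2.0476, 0.9048, -1.0000, -0.4762).
‖u_2‖ = 2.4976, so q_2 = (-0.8198, 0.3622, -0.4004, -0.1907).
Qᵀb = (-1.3093, -1.6587).
Back-substitute: x_2 = -1.6587/2.4976 = -0.6641.
x_1 = (-1.3093 + 2.4004·(-0.6641))/4.5826 = -0.6336.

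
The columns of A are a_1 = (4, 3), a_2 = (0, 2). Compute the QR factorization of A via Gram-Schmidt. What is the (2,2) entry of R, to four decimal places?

e_1 = a_1/‖a_1‖ = (4, 3)/5.0000 = (0.8000, 0.6000).
r_{12} = e_1·a_2 = 1.2000.
u_2 = a_2 − 1.2000·e_1 = (-0.9600, 1.2800).
r_{22} = ‖u_2‖ = 1.6000.

r_{22} = 1.6000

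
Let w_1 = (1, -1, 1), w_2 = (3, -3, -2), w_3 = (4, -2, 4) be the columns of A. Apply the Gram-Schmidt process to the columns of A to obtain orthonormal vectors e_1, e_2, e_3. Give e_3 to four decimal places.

e_3 = (0.7071, 0.7071, 0.0000)

w_1 = (1, -1, 1); ‖w_1‖ = 1.7321, so e_1 = (0.5774, -0.5774, 0.5774).
e_1·w_2 = 0.5774·3 + (-0.5774)·(-3) + 0.5774·(-2) = 2.3094.
u_2 = w_2 − 2.3094·e_1 = (1.6667, -1.6667, -3.3333).
‖u_2‖ = 4.0825, so e_2 = (0.4082, -0.4082, -0.8165).
e_1·w_3 = 0.5774·4 + (-0.5774)·(-2) + 0.5774·4 = 5.7735; e_2·w_3 = 0.4082·4 + (-0.4082)·(-2) + (-0.8165)·4 = -0.8165.
u_3 = w_3 − 5.7735·e_1 + 0.8165·e_2 = (1.0000, 1.0000, 0.0000).
‖u_3‖ = 1.4142, so e_3 = (0.7071, 0.7071, 0.0000).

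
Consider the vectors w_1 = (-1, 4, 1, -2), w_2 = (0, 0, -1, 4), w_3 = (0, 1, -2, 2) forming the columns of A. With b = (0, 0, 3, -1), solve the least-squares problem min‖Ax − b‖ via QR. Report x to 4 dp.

w_1 = (-1, 4, 1, -2); ‖w_1‖ = 4.6904, so q_1 = (-0.2132, 0.8528, 0.2132, -0.4264).
q_1·w_2 = (-0.2132)·0 + 0.8528·0 + 0.2132·(-1) + (-0.4264)·4 = -1.9188.
u_2 = w_2 + 1.9188·q_1 = (-0.4091, 1.6364, -0.5909, 3.1818).
‖u_2‖ = 3.6494, so q_2 = (-0.1121, 0.4484, -0.1619, 0.8719).
q_1·w_3 = (-0.2132)·0 + 0.8528·1 + 0.2132·(-2) + (-0.4264)·2 = -0.4264; q_2·w_3 = (-0.1121)·0 + 0.4484·1 + (-0.1619)·(-2) + 0.8719·2 = 2.5160.
u_3 = w_3 + 0.4264·q_1 − 2.5160·q_2 = (0.1911, 0.2355, -1.5017, -0.3754).
‖u_3‖ = 1.5774, so q_3 = (0.1212, 0.1493, -0.9520, -0.2380).
Qᵀb = (1.0660, -1.3576, -2.6181).
Back-substitute: x_3 = -2.6181/1.5774 = -1.6598.
x_2 = (-1.3576 − 2.5160·(-1.6598))/3.6494 = 0.7723.
x_1 = (1.0660 + 1.9188·0.7723 + 0.4264·(-1.6598))/4.6904 = 0.3923.

x = (0.3923, 0.7723, -1.6598)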